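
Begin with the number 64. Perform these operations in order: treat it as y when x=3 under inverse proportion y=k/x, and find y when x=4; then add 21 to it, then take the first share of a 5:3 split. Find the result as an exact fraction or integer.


Start with 64.
Step 1: Inverse prop: k = (64)*3; new y = k/4 = 64*3/4 = 48
Step 2: Add 21: 48+21=69; split 5:3 first = 69*5/8 = 345/8
Final result = 345/8

345/8


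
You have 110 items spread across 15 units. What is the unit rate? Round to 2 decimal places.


Total items = 110
Number of units = 15
Unit rate = 110 / 15
= 7.33 items per unit

7.33


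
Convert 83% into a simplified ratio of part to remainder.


Part = 83%, Remainder = 17%
Ratio = 83:17
GCD(83, 17) = 1
Simplify: 83:17 = 83:17

83:17


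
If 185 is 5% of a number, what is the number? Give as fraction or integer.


Given: 185 is 5% of the whole
Set up: 185 = 5/100 * whole
whole = 185 * 100 / 5
whole = 18500 / 5
whole = 3700

3700


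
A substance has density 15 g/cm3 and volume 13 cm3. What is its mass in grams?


Using mass = density * volume
Density = 15 g/cm3
Volume = 13 cm3
Mass = 15 * 13
= 195 g

195


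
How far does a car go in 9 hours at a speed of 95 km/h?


Using distance = speed * time
Speed = 95 km/h
Time = 9 hours
Distance = 95 * 9
= 855 km

855


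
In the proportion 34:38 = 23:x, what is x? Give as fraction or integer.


Setting up: 34/38 = 23/x
Cross multiply: 34 * x = 38 * 23
34x = 874
x = 874/34
x = 437/17

437/17


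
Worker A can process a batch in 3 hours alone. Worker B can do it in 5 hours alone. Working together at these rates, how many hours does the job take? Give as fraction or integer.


Rate of A = 1/3 job per hour
Rate of B = 1/5 job per hour
Combined rate = 1/3 + 1/5
Find common denominator: (5 + 3)/(3*5) = 8/15
Combined rate = 8/15 job per hour
Time together = 1 / (8/15) = 15/8 hours

15/8


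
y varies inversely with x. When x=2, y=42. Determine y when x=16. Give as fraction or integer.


Inverse proportion: y = k/x
Find k: k = 2 * 42 = 84
Compute y at x=16: y = 84/16
y = 21/4

21/4


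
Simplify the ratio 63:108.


Find GCD(63, 108)
GCD = 9
Divide both by 9: 63/9 = 7, 108/9 = 12
Simplified ratio = 7:12

7:12


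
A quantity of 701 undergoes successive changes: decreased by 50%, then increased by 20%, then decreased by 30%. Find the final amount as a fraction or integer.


Start: 701
Step 1: decrease by 50% => multiply by 50/100
  701 * 50/100 = 701/2
Step 2: increase by 20% => multiply by 120/100
  701/2 * 120/100 = 2103/5
Step 3: decrease by 30% => multiply by 70/100
  2103/5 * 70/100 = 14721/50
Final value = 14721/50

14721/50


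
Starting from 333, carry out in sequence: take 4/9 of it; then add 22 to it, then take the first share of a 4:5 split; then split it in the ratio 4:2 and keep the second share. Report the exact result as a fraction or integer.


Start with 333.
Step 1: Take 4/9: 333 * 4/9 = 148
Step 2: Add 22: 148+22=170; split 4:5 first = 170*4/9 = 680/9
Step 3: Split 4:2, second share = 680/9 * 2/6 = 680/27
Final result = 680/27

680/27


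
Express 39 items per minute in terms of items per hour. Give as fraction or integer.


Converting from per minute to per hour
Rate = 39 items per minute
Multiply by 60: 39 * 60
= 2340 items per hour

2340


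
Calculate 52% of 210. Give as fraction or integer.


Compute 52% of 210
Convert percentage: 52% = 52/100
Multiply: 210 * 52/100
= 10920/100
= 546/5

546/5


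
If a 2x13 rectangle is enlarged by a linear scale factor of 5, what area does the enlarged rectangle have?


Original dimensions: 2 x 13
Enlargement factor = 5
New width = 2 * 5 = 10
New height = 13 * 5 = 65
New area = 10 * 65 = 650

650


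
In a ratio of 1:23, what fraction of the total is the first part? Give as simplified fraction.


Total parts = 1 + 23 = 24
First part fraction = 1/24
Simplify: 1/24 = 1/24

1/24


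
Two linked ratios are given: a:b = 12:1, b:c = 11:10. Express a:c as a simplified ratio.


Given a:b = 12:1 and b:c = 11:10
Make b consistent. Multiply first ratio by 11: a:b = 132:11
Multiply second ratio by 1: b:c = 11:10
Now b = 11 in both, so a:b:c = 132:11:10
Therefore a:c = 132:10
Simplify by GCD: a:c = 66:5

66:5


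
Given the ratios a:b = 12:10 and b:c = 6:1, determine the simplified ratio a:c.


Given a:b = 12:10 and b:c = 6:1
Make b consistent. Multiply first ratio by 6: a:b = 72:60
Multiply second ratio by 10: b:c = 60:10
Now b = 60 in both, so a:b:c = 72:60:10
Therefore a:c = 72:10
Simplify by GCD: a:c = 36:5

36:5


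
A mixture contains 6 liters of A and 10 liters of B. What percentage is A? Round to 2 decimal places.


Volume of A = 6 L
Volume of B = 10 L
Total volume = 6 + 10 = 16 L
Percentage of A = (6/16) * 100
= 37.50%

37.50


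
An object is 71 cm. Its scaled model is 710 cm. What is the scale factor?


Original length = 71 cm
Scaled length = 710 cm
Scale factor = 710 / 71
= 10

10


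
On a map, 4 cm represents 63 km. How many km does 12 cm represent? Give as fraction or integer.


Map scale: 4 cm = 63 km
Measured distance on map = 12 cm
Set up proportion: 12 * 63 / 4
= 756 / 4
= 189 km

189


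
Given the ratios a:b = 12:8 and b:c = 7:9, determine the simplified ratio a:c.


Given a:b = 12:8 and b:c = 7:9
Make b consistent. Multiply first ratio by 7: a:b = 84:56
Multiply second ratio by 8: b:c = 56:72
Now b = 56 in both, so a:b:c = 84:56:72
Therefore a:c = 84:72
Simplify by GCD: a:c = 7:6

7:6


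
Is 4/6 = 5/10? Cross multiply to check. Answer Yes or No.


Cross multiply to check 4/6 = 5/10
Left cross product: 4 * 10 = 40
Right cross product: 6 * 5 = 30
40 != 30
Not equal, so proportions differ => No

No


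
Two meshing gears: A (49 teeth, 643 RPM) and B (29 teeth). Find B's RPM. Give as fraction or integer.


Gear ratio: teeth_A * RPM_A = teeth_B * RPM_B
49 * 643 = 29 * RPM_B
31507 = 29 * RPM_B
RPM_B = 31507 / 29
RPM_B = 31507/29

31507/29


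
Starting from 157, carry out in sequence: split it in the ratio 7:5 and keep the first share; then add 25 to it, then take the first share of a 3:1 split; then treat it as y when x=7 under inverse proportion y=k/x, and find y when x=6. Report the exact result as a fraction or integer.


Start with 157.
Step 1: Split 7:5, first share = 157 * 7/12 = 1099/12
Step 2: Add 25: 1099/12+25=1399/12; split 3:1 first = 1399/12*3/4 = 1399/16
Step 3: Inverse prop: k = (1399/16)*7; new y = k/6 = 1399/16*7/6 = 9793/96
Final result = 9793/96

9793/96


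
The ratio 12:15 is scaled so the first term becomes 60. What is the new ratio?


Original ratio: 12:15
First term target: 60
Scale factor = 60 / 12 = 5
Multiply second term: 15 * 5 = 75
Equivalent ratio = 60:75

60:75


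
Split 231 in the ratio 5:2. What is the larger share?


Total parts = 5 + 2 = 7
Value per part = 231 / 7 = 33
First share = 5 * 33 = 165
Second share = 2 * 33 = 66
Larger share = 165

165


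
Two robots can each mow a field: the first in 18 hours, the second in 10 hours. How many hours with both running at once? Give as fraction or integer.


Rate of A = 1/18 job per hour
Rate of B = 1/10 job per hour
Combined rate = 1/18 + 1/10
Find common denominator: (10 + 18)/(18*10) = 28/180
Combined rate = 7/45 job per hour
Time together = 1 / (7/45) = 45/7 hours

45/7


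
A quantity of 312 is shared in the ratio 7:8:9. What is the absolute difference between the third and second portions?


Total parts = 7 + 8 + 9 = 24
Value per part = 312 / 24 = 13
Shares: 7*13=91, 8*13=104, 9*13=117
Third share = 117, second share = 104
Difference = |117 - 104| = 13

13


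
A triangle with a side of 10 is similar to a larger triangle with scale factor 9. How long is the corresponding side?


Similar triangles have proportional sides
Scale factor = 9
Smaller side = 10
Corresponding larger side = 10 * 9
= 90

90


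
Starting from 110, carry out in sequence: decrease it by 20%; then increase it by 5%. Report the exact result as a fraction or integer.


Start with 110.
Step 1: Decrease by 20%: 110 * 80/100 = 88
Step 2: Increase by 5%: 88 * 105/100 = 462/5
Final result = 462/5

462/5


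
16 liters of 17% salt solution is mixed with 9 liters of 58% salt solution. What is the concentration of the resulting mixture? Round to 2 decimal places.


Solute in mixture 1 = 17% of 16 L = 16*17/100 = 68/25 L
Solute in mixture 2 = 58% of 9 L = 9*58/100 = 261/50 L
Total solute = 68/25 + 261/50 = 397/50 L
Total volume = 16 + 9 = 25 L
Final concentration = 397/50/25 * 100 = 31.76%

31.76


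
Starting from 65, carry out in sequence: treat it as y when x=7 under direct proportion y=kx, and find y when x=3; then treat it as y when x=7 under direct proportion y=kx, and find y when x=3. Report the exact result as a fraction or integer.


Start with 65.
Step 1: Direct prop: k = (65)/7; new y = k*3 = 65*3/7 = 195/7
Step 2: Direct prop: k = (195/7)/7; new y = k*3 = 195/7*3/7 = 585/49
Final result = 585/49

585/49


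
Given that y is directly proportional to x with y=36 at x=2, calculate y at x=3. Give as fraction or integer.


Direct proportion: y = kx
Find k: k = 36/2 = 18
Compute y at x=3: y = 18 * 3
y = 54

54


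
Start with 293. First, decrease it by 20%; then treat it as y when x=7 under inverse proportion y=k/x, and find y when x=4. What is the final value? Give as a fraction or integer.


Start with 293.
Step 1: Decrease by 20%: 293 * 80/100 = 1172/5
Step 2: Inverse prop: k = (1172/5)*7; new y = k/4 = 1172/5*7/4 = 2051/5
Final result = 2051/5

2051/5


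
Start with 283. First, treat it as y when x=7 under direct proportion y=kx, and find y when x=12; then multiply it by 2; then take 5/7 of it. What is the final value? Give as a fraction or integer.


Start with 283.
Step 1: Direct prop: k = (283)/7; new y = k*12 = 283*12/7 = 3396/7
Step 2: Multiply by 2: 3396/7 * 2 = 6792/7
Step 3: Take 5/7: 6792/7 * 5/7 = 33960/49
Final result = 33960/49

33960/49


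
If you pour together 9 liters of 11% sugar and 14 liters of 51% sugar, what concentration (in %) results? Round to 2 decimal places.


Solute in mixture 1 = 11% of 9 L = 9*11/100 = 99/100 L
Solute in mixture 2 = 51% of 14 L = 14*51/100 = 357/50 L
Total solute = 99/100 + 357/50 = 813/100 L
Total volume = 9 + 14 = 23 L
Final concentration = 813/100/23 * 100 = 35.35%

35.35


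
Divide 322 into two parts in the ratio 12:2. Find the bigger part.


Total parts = 12 + 2 = 14
Value per part = 322 / 14 = 23
First share = 12 * 23 = 276
Second share = 2 * 23 = 46
Larger share = 276

276


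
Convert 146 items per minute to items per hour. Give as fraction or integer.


Converting from per minute to per hour
Rate = 146 items per minute
Multiply by 60: 146 * 60
= 8760 items per hour

8760


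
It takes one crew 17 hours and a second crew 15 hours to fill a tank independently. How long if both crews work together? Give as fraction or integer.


Rate of A = 1/17 job per hour
Rate of B = 1/15 job per hour
Combined rate = 1/17 + 1/15
Find common denominator: (15 + 17)/(17*15) = 32/255
Combined rate = 32/255 job per hour
Time together = 1 / (32/255) = 255/32 hours

255/32


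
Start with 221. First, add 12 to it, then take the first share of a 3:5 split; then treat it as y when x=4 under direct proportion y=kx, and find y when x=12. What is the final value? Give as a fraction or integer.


Start with 221.
Step 1: Add 12: 221+12=233; split 3:5 first = 233*3/8 = 699/8
Step 2: Direct prop: k = (699/8)/4; new y = k*12 = 699/8*12/4 = 2097/8
Final result = 2097/8

2097/8


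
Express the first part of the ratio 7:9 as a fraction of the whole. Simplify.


Total parts = 7 + 9 = 16
First part fraction = 7/16
Simplify: 7/16 = 7/16

7/16


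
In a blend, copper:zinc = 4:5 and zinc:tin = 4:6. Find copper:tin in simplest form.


Given a:b = 4:5 and b:c = 4:6
Make b consistent. Multiply first ratio by 4: a:b = 16:20
Multiply second ratio by 5: b:c = 20:30
Now b = 20 in both, so a:b:c = 16:20:30
Therefore a:c = 16:30
Simplify by GCD: a:c = 8:15

8:15


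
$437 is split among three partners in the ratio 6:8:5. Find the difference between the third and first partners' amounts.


Total parts = 6 + 8 + 5 = 19
Value per part = 437 / 19 = 23
Shares: 6*23=138, 8*23=184, 5*23=115
Third share = 115, first share = 138
Difference = |115 - 138| = 23

23


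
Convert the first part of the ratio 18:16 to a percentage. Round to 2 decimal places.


Total parts = 18 + 16 = 34
First part fraction = 18/34
Percentage = (18/34) * 100
= 0.529412 * 100
= 52.94%

52.94


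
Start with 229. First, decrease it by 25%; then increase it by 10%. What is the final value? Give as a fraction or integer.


Start with 229.
Step 1: Decrease by 25%: 229 * 75/100 = 687/4
Step 2: Increase by 10%: 687/4 * 110/100 = 7557/40
Final result = 7557/40

7557/40


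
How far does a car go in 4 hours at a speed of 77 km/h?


Using distance = speed * time
Speed = 77 km/h
Time = 4 hours
Distance = 77 * 4
= 308 km

308


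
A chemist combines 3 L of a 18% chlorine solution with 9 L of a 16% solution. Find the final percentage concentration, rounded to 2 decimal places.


Solute in mixture 1 = 18% of 3 L = 3*18/100 = 27/50 L
Solute in mixture 2 = 16% of 9 L = 9*16/100 = 36/25 L
Total solute = 27/50 + 36/25 = 99/50 L
Total volume = 3 + 9 = 12 L
Final concentration = 99/50/12 * 100 = 16.50%

16.50


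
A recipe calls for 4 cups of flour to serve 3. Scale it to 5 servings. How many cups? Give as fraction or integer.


Original: 4 cups for 3 servings
Target servings = 5
Scaling factor = 5/3
New amount = 4 * 5/3
= 20/3
= 20/3 cups

20/3


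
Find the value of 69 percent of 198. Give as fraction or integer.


Compute 69% of 198
Convert percentage: 69% = 69/100
Multiply: 198 * 69/100
= 13662/100
= 6831/50

6831/50


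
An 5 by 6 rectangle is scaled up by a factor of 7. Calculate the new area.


Original dimensions: 5 x 6
Enlargement factor = 7
New width = 5 * 7 = 35
New height = 6 * 7 = 42
New area = 35 * 42 = 1470

1470


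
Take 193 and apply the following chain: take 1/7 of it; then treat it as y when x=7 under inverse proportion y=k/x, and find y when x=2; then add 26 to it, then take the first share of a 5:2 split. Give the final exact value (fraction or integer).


Start with 193.
Step 1: Take 1/7: 193 * 1/7 = 193/7
Step 2: Inverse prop: k = (193/7)*7; new y = k/2 = 193/7*7/2 = 193/2
Step 3: Add 26: 193/2+26=245/2; split 5:2 first = 245/2*5/7 = 175/2
Final result = 175/2

175/2


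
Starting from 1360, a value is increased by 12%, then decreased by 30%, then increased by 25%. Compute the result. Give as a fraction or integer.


Start: 1360
Step 1: increase by 12% => multiply by 112/100
  1360 * 112/100 = 7616/5
Step 2: decrease by 30% => multiply by 70/100
  7616/5 * 70/100 = 26656/25
Step 3: increase by 25% => multiply by 125/100
  26656/25 * 125/100 = 6664/5
Final value = 6664/5

6664/5


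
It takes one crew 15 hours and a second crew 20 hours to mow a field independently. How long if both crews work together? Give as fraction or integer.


Rate of A = 1/15 job per hour
Rate of B = 1/20 job per hour
Combined rate = 1/15 + 1/20
Find common denominator: (20 + 15)/(15*20) = 35/300
Combined rate = 7/60 job per hour
Time together = 1 / (7/60) = 60/7 hours

60/7


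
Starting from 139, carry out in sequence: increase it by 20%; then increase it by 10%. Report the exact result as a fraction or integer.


Start with 139.
Step 1: Increase by 20%: 139 * 120/100 = 834/5
Step 2: Increase by 10%: 834/5 * 110/100 = 4587/25
Final result = 4587/25

4587/25


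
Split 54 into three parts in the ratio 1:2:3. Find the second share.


Ratio = 1:2:3
Total parts = 1 + 2 + 3 = 6
Value per part = 54 / 6 = 9
First share = 1 * 9 = 9
Middle share = 2 * 9 = 18
Third share = 3 * 9 = 27

18


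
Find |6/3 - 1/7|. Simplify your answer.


Simplify: 6/3 = 2 and 1/7 = 1/7
Find common denominator: LCD = 7
Convert: 14/7 and 1/7
Difference = |14 - 1|/7 = 13/7
Simplified = 13/7

13/7


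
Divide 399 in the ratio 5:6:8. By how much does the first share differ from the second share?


Total parts = 5 + 6 + 8 = 19
Value per part = 399 / 19 = 21
Shares: 5*21=105, 6*21=126, 8*21=168
First share = 105, second share = 126
Difference = |105 - 126| = 21

21


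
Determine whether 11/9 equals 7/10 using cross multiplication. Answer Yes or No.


Cross multiply to check 11/9 = 7/10
Left cross product: 11 * 10 = 110
Right cross product: 9 * 7 = 63
110 != 63
Not equal, so proportions differ => No

No


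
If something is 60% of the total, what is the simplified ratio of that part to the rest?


Part = 60%, Remainder = 40%
Ratio = 60:40
GCD(60, 40) = 20
Simplify: 3:2 = 3:2

3:2


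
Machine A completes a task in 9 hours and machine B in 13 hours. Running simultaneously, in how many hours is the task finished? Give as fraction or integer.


Rate of A = 1/9 job per hour
Rate of B = 1/13 job per hour
Combined rate = 1/9 + 1/13
Find common denominator: (13 + 9)/(9*13) = 22/117
Combined rate = 22/117 job per hour
Time together = 1 / (22/117) = 117/22 hours

117/22


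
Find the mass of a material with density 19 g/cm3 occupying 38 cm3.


Using mass = density * volume
Density = 19 g/cm3
Volume = 38 cm3
Mass = 19 * 38
= 722 g

722


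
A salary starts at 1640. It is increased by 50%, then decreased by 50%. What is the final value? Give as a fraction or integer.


Start: 1640
Step 1: increase by 50% => multiply by 150/100
  1640 * 150/100 = 2460
Step 2: decrease by 50% => multiply by 50/100
  2460 * 50/100 = 1230
Final value = 1230

1230


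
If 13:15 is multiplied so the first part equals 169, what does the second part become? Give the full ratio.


Original ratio: 13:15
First term target: 169
Scale factor = 169 / 13 = 13
Multiply second term: 15 * 13 = 195
Equivalent ratio = 169:195

169:195


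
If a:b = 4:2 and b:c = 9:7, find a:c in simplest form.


Given a:b = 4:2 and b:c = 9:7
Make b consistent. Multiply first ratio by 9: a:b = 36:18
Multiply second ratio by 2: b:c = 18:14
Now b = 18 in both, so a:b:c = 36:18:14
Therefore a:c = 36:14
Simplify by GCD: a:c = 18:7

18:7


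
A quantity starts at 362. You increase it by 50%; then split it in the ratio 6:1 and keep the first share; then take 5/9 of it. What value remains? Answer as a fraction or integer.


Start with 362.
Step 1: Increase by 50%: 362 * 150/100 = 543
Step 2: Split 6:1, first share = 543 * 6/7 = 3258/7
Step 3: Take 5/9: 3258/7 * 5/9 = 1810/7
Final result = 1810/7

1810/7


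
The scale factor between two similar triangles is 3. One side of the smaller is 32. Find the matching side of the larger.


Similar triangles have proportional sides
Scale factor = 3
Smaller side = 32
Corresponding larger side = 32 * 3
= 96

96


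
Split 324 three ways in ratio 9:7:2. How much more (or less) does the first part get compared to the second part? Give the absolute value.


Total parts = 9 + 7 + 2 = 18
Value per part = 324 / 18 = 18
Shares: 9*18=162, 7*18=126, 2*18=36
First share = 162, second share = 126
Difference = |162 - 126| = 36

36


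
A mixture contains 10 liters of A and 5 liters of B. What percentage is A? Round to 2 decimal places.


Volume of A = 10 L
Volume of B = 5 L
Total volume = 10 + 5 = 15 L
Percentage of A = (10/15) * 100
= 66.67%

66.67


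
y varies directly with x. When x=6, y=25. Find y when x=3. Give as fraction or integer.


Direct proportion: y = kx
Find k: k = 25/6 = 25/6
Compute y at x=3: y = 25/6 * 3
y = 25/2

25/2


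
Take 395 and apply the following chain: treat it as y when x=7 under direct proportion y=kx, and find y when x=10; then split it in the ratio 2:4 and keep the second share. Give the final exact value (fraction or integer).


Start with 395.
Step 1: Direct prop: k = (395)/7; new y = k*10 = 395*10/7 = 3950/7
Step 2: Split 2:4, second share = 3950/7 * 4/6 = 7900/21
Final result = 7900/21

7900/21


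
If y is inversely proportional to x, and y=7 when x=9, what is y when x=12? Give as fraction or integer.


Inverse proportion: y = k/x
Find k: k = 9 * 7 = 63
Compute y at x=12: y = 63/12
y = 21/4

21/4


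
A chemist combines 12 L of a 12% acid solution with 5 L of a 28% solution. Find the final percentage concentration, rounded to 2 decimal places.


Solute in mixture 1 = 12% of 12 L = 12*12/100 = 36/25 L
Solute in mixture 2 = 28% of 5 L = 5*28/100 = 7/5 L
Total solute = 36/25 + 7/5 = 71/25 L
Total volume = 12 + 5 = 17 L
Final concentration = 71/25/17 * 100 = 16.71%

16.71


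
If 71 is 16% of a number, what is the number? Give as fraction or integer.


Given: 71 is 16% of the whole
Set up: 71 = 16/100 * whole
whole = 71 * 100 / 16
whole = 7100 / 16
whole = 1775/4

1775/4


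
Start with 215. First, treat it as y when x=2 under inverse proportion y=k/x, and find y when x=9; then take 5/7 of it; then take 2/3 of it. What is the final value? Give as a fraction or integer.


Start with 215.
Step 1: Inverse prop: k = (215)*2; new y = k/9 = 215*2/9 = 430/9
Step 2: Take 5/7: 430/9 * 5/7 = 2150/63
Step 3: Take 2/3: 2150/63 * 2/3 = 4300/189
Final result = 4300/189

4300/189


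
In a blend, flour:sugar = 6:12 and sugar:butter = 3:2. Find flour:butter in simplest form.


Given a:b = 6:12 and b:c = 3:2
Make b consistent. Multiply first ratio by 3: a:b = 18:36
Multiply second ratio by 12: b:c = 36:24
Now b = 36 in both, so a:b:c = 18:36:24
Therefore a:c = 18:24
Simplify by GCD: a:c = 3:4

3:4


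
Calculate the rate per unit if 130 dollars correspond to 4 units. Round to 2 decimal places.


Total dollars = 130
Number of units = 4
Unit rate = 130 / 4
= 32.50 dollars per unit

32.50


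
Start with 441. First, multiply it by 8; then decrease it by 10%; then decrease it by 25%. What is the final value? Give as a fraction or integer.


Start with 441.
Step 1: Multiply by 8: 441 * 8 = 3528
Step 2: Decrease by 10%: 3528 * 90/100 = 15876/5
Step 3: Decrease by 25%: 15876/5 * 75/100 = 11907/5
Final result = 11907/5

11907/5


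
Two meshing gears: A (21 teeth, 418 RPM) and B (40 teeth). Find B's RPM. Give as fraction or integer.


Gear ratio: teeth_A * RPM_A = teeth_B * RPM_B
21 * 418 = 40 * RPM_B
8778 = 40 * RPM_B
RPM_B = 8778 / 40
RPM_B = 4389/20

4389/20


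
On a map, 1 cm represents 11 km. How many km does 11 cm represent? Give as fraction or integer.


Map scale: 1 cm = 11 km
Measured distance on map = 11 cm
Set up proportion: 11 * 11 / 1
= 121 / 1
= 121 km

121


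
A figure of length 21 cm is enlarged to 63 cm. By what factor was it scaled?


Original length = 21 cm
Scaled length = 63 cm
Scale factor = 63 / 21
= 3

3


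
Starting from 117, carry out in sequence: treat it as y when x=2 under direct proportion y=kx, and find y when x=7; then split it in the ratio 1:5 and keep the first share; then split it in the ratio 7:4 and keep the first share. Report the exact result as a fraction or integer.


Start with 117.
Step 1: Direct prop: k = (117)/2; new y = k*7 = 117*7/2 = 819/2
Step 2: Split 1:5, first share = 819/2 * 1/6 = 273/4
Step 3: Split 7:4, first share = 273/4 * 7/11 = 1911/44
Final result = 1911/44

1911/44


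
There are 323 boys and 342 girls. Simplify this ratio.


Find GCD(323, 342)
GCD = 19
Divide both by 19: 323/19 = 17, 342/19 = 18
Simplified ratio = 17:18

17:18


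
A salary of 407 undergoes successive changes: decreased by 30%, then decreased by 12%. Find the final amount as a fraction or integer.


Start: 407
Step 1: decrease by 30% => multiply by 70/100
  407 * 70/100 = 2849/10
Step 2: decrease by 12% => multiply by 88/100
  2849/10 * 88/100 = 31339/125
Final value = 31339/125

31339/125


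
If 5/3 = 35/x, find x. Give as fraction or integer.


Setting up: 5/3 = 35/x
Cross multiply: 5 * x = 3 * 35
5x = 105
x = 105/5
x = 21

21


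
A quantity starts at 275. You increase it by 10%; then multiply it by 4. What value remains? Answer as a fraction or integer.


Start with 275.
Step 1: Increase by 10%: 275 * 110/100 = 605/2
Step 2: Multiply by 4: 605/2 * 4 = 1210
Final result = 1210

1210


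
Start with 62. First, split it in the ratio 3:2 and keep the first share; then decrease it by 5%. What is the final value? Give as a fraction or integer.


Start with 62.
Step 1: Split 3:2, first share = 62 * 3/5 = 186/5
Step 2: Decrease by 5%: 186/5 * 95/100 = 1767/50
Final result = 1767/50

1767/50


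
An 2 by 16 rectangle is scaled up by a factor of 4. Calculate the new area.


Original dimensions: 2 x 16
Enlargement factor = 4
New width = 2 * 4 = 8
New height = 16 * 4 = 64
New area = 8 * 64 = 512

512


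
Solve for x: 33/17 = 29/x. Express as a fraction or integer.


Setting up: 33/17 = 29/x
Cross multiply: 33 * x = 17 * 29
33x = 493
x = 493/33
x = 493/33

493/33


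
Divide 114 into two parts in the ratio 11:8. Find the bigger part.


Total parts = 11 + 8 = 19
Value per part = 114 / 19 = 6
First share = 11 * 6 = 66
Second share = 8 * 6 = 48
Larger share = 66

66


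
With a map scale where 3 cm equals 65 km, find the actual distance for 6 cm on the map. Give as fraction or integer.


Map scale: 3 cm = 65 km
Measured distance on map = 6 cm
Set up proportion: 6 * 65 / 3
= 390 / 3
= 130 km

130


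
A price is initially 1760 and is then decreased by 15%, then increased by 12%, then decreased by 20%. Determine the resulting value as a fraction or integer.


Start: 1760
Step 1: decrease by 15% => multiply by 85/100
  1760 * 85/100 = 1496
Step 2: increase by 12% => multiply by 112/100
  1496 * 112/100 = 41888/25
Step 3: decrease by 20% => multiply by 80/100
  41888/25 * 80/100 = 167552/125
Final value = 167552/125

167552/125


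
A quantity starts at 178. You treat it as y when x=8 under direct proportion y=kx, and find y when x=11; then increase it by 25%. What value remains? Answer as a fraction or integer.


Start with 178.
Step 1: Direct prop: k = (178)/8; new y = k*11 = 178*11/8 = 979/4
Step 2: Increase by 25%: 979/4 * 125/100 = 4895/16
Final result = 4895/16

4895/16


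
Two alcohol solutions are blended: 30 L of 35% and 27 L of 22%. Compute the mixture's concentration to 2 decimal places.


Solute in mixture 1 = 35% of 30 L = 30*35/100 = 21/2 L
Solute in mixture 2 = 22% of 27 L = 27*22/100 = 297/50 L
Total solute = 21/2 + 297/50 = 411/25 L
Total volume = 30 + 27 = 57 L
Final concentration = 411/25/57 * 100 = 28.84%

28.84


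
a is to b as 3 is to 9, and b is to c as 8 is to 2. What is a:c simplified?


Given a:b = 3:9 and b:c = 8:2
Make b consistent. Multiply first ratio by 8: a:b = 24:72
Multiply second ratio by 9: b:c = 72:18
Now b = 72 in both, so a:b:c = 24:72:18
Therefore a:c = 24:18
Simplify by GCD: a:c = 4:3

4:3


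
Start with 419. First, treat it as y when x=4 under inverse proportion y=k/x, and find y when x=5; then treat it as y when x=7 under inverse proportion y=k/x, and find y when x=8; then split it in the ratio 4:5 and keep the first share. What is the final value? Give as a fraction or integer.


Start with 419.
Step 1: Inverse prop: k = (419)*4; new y = k/5 = 419*4/5 = 1676/5
Step 2: Inverse prop: k = (1676/5)*7; new y = k/8 = 1676/5*7/8 = 2933/10
Step 3: Split 4:5, first share = 2933/10 * 4/9 = 5866/45
Final result = 5866/45

5866/45


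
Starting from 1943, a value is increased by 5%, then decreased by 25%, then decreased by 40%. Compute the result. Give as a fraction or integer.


Start: 1943
Step 1: increase by 5% => multiply by 105/100
  1943 * 105/100 = 40803/20
Step 2: decrease by 25% => multiply by 75/100
  40803/20 * 75/100 = 122409/80
Step 3: decrease by 40% => multiply by 60/100
  122409/80 * 60/100 = 367227/400
Final value = 367227/400

367227/400


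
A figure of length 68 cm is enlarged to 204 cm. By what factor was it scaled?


Original length = 68 cm
Scaled length = 204 cm
Scale factor = 204 / 68
= 3

3


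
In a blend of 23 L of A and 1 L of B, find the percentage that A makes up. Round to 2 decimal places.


Volume of A = 23 L
Volume of B = 1 L
Total volume = 23 + 1 = 24 L
Percentage of A = (23/24) * 100
= 95.83%

95.83


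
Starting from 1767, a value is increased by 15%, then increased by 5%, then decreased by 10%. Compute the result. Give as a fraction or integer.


Start: 1767
Step 1: increase by 15% => multiply by 115/100
  1767 * 115/100 = 40641/20
Step 2: increase by 5% => multiply by 105/100
  40641/20 * 105/100 = 853461/400
Step 3: decrease by 10% => multiply by 90/100
  853461/400 * 90/100 = 7681149/4000
Final value = 7681149/4000

7681149/4000


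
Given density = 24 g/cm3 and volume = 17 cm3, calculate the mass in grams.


Using mass = density * volume
Density = 24 g/cm3
Volume = 17 cm3
Mass = 24 * 17
= 408 g

408


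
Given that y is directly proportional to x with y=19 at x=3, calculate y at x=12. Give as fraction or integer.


Direct proportion: y = kx
Find k: k = 19/3 = 19/3
Compute y at x=12: y = 19/3 * 12
y = 76

76


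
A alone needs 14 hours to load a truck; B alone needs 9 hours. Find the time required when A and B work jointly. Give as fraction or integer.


Rate of A = 1/14 job per hour
Rate of B = 1/9 job per hour
Combined rate = 1/14 + 1/9
Find common denominator: (9 + 14)/(14*9) = 23/126
Combined rate = 23/126 job per hour
Time together = 1 / (23/126) = 126/23 hours

126/23


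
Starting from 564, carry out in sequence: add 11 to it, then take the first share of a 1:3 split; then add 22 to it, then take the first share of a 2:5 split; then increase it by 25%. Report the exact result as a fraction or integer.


Start with 564.
Step 1: Add 11: 564+11=575; split 1:3 first = 575*1/4 = 575/4
Step 2: Add 22: 575/4+22=663/4; split 2:5 first = 663/4*2/7 = 663/14
Step 3: Increase by 25%: 663/14 * 125/100 = 3315/56
Final result = 3315/56

3315/56


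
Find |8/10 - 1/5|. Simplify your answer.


Simplify: 8/10 = 4/5 and 1/5 = 1/5
Find common denominator: LCD = 5
Convert: 4/5 and 1/5
Difference = |4 - 1|/5 = 3/5
Simplified = 3/5

3/5


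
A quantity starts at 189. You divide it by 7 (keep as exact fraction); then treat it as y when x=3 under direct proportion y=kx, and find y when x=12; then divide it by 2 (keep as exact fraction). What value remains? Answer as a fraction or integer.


Start with 189.
Step 1: Divide by 7: 189 / 7 = 27
Step 2: Direct prop: k = (27)/3; new y = k*12 = 27*12/3 = 108
Step 3: Divide by 2: 108 / 2 = 54
Final result = 54

54


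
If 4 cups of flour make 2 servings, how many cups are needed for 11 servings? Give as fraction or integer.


Original: 4 cups for 2 servings
Target servings = 11
Scaling factor = 11/2
New amount = 4 * 11/2
= 44/2
= 22 cups

22


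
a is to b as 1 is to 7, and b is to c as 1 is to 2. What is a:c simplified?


Given a:b = 1:7 and b:c = 1:2
Make b consistent. Multiply first ratio by 1: a:b = 1:7
Multiply second ratio by 7: b:c = 7:14
Now b = 7 in both, so a:b:c = 1:7:14
Therefore a:c = 1:14
Simplify by GCD: a:c = 1:14

1:14


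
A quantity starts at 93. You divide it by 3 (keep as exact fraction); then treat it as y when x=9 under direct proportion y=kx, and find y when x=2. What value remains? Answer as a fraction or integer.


Start with 93.
Step 1: Divide by 3: 93 / 3 = 31
Step 2: Direct prop: k = (31)/9; new y = k*2 = 31*2/9 = 62/9
Final result = 62/9

62/9


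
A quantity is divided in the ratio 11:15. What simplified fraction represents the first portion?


Total parts = 11 + 15 = 26
First part fraction = 11/26
Simplify: 11/26 = 11/26

11/26


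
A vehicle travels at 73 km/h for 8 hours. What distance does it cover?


Using distance = speed * time
Speed = 73 km/h
Time = 8 hours
Distance = 73 * 8
= 584 km

584


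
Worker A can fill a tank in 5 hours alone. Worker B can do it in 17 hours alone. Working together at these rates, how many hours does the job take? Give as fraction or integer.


Rate of A = 1/5 job per hour
Rate of B = 1/17 job per hour
Combined rate = 1/5 + 1/17
Find common denominator: (17 + 5)/(5*17) = 22/85
Combined rate = 22/85 job per hour
Time together = 1 / (22/85) = 85/22 hours

85/22


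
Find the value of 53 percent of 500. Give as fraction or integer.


Compute 53% of 500
Convert percentage: 53% = 53/100
Multiply: 500 * 53/100
= 26500/100
= 265

265


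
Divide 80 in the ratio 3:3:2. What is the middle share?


Ratio = 3:3:2
Total parts = 3 + 3 + 2 = 8
Value per part = 80 / 8 = 10
First share = 3 * 10 = 30
Middle share = 3 * 10 = 30
Third share = 2 * 10 = 20

30


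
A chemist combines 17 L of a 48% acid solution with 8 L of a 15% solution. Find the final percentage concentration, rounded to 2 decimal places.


Solute in mixture 1 = 48% of 17 L = 17*48/100 = 204/25 L
Solute in mixture 2 = 15% of 8 L = 8*15/100 = 6/5 L
Total solute = 204/25 + 6/5 = 234/25 L
Total volume = 17 + 8 = 25 L
Final concentration = 234/25/25 * 100 = 37.44%

37.44


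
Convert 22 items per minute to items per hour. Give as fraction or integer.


Converting from per minute to per hour
Rate = 22 items per minute
Multiply by 60: 22 * 60
= 1320 items per hour

1320


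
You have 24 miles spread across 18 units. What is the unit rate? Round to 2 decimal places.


Total miles = 24
Number of units = 18
Unit rate = 24 / 18
= 1.33 miles per unit

1.33


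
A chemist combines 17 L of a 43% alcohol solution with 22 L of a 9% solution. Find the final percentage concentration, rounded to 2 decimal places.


Solute in mixture 1 = 43% of 17 L = 17*43/100 = 731/100 L
Solute in mixture 2 = 9% of 22 L = 22*9/100 = 99/50 L
Total solute = 731/100 + 99/50 = 929/100 L
Total volume = 17 + 22 = 39 L
Final concentration = 929/100/39 * 100 = 23.82%

23.82


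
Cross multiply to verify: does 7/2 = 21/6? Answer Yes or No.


Cross multiply to check 7/2 = 21/6
Left cross product: 7 * 6 = 42
Right cross product: 2 * 21 = 42
42 = 42
Equal, so proportions match => Yes

Yes


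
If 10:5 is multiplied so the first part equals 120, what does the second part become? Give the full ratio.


Original ratio: 10:5
First term target: 120
Scale factor = 120 / 10 = 12
Multiply second term: 5 * 12 = 60
Equivalent ratio = 120:60

120:60


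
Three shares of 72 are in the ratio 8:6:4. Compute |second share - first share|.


Total parts = 8 + 6 + 4 = 18
Value per part = 72 / 18 = 4
Shares: 8*4=32, 6*4=24, 4*4=16
Second share = 24, first share = 32
Difference = |24 - 32| = 8

8


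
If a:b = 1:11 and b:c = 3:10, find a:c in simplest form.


Given a:b = 1:11 and b:c = 3:10
Make b consistent. Multiply first ratio by 3: a:b = 3:33
Multiply second ratio by 11: b:c = 33:110
Now b = 33 in both, so a:b:c = 3:33:110
Therefore a:c = 3:110
Simplify by GCD: a:c = 3:110

3:110


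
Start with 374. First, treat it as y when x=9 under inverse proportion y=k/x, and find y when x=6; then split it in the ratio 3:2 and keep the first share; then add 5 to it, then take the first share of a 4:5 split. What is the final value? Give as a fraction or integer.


Start with 374.
Step 1: Inverse prop: k = (374)*9; new y = k/6 = 374*9/6 = 561
Step 2: Split 3:2, first share = 561 * 3/5 = 1683/5
Step 3: Add 5: 1683/5+5=1708/5; split 4:5 first = 1708/5*4/9 = 6832/45
Final result = 6832/45

6832/45


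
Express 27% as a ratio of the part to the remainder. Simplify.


Part = 27%, Remainder = 73%
Ratio = 27:73
GCD(27, 73) = 1
Simplify: 27:73 = 27:73

27:73


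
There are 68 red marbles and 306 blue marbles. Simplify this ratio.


Find GCD(68, 306)
GCD = 34
Divide both by 34: 68/34 = 2, 306/34 = 9
Simplified ratio = 2:9

2:9


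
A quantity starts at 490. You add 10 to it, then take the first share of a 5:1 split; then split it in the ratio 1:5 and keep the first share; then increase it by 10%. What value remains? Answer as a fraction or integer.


Start with 490.
Step 1: Add 10: 490+10=500; split 5:1 first = 500*5/6 = 1250/3
Step 2: Split 1:5, first share = 1250/3 * 1/6 = 625/9
Step 3: Increase by 10%: 625/9 * 110/100 = 1375/18
Final result = 1375/18

1375/18


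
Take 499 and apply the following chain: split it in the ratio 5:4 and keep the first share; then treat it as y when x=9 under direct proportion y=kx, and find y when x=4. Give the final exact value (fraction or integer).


Start with 499.
Step 1: Split 5:4, first share = 499 * 5/9 = 2495/9
Step 2: Direct prop: k = (2495/9)/9; new y = k*4 = 2495/9*4/9 = 9980/81
Final result = 9980/81

9980/81


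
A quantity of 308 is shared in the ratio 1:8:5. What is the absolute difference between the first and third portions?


Total parts = 1 + 8 + 5 = 14
Value per part = 308 / 14 = 22
Shares: 1*22=22, 8*22=176, 5*22=110
First share = 22, third share = 110
Difference = |22 - 110| = 88

88


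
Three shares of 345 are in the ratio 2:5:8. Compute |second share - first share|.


Total parts = 2 + 5 + 8 = 15
Value per part = 345 / 15 = 23
Shares: 2*23=46, 5*23=115, 8*23=184
Second share = 115, first share = 46
Difference = |115 - 46| = 69

69


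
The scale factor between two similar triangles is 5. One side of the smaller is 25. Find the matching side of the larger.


Similar triangles have proportional sides
Scale factor = 5
Smaller side = 25
Corresponding larger side = 25 * 5
= 125

125


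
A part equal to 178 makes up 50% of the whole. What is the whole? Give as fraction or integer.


Given: 178 is 50% of the whole
Set up: 178 = 50/100 * whole
whole = 178 * 100 / 50
whole = 17800 / 50
whole = 356

356


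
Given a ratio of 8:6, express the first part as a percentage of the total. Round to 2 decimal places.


Total parts = 8 + 6 = 14
First part fraction = 8/14
Percentage = (8/14) * 100
= 0.571429 * 100
= 57.14%

57.14


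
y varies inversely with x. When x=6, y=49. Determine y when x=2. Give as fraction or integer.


Inverse proportion: y = k/x
Find k: k = 6 * 49 = 294
Compute y at x=2: y = 294/2
y = 147

147


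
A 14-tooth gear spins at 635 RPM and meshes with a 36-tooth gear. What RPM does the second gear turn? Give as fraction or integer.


Gear ratio: teeth_A * RPM_A = teeth_B * RPM_B
14 * 635 = 36 * RPM_B
8890 = 36 * RPM_B
RPM_B = 8890 / 36
RPM_B = 4445/18

4445/18


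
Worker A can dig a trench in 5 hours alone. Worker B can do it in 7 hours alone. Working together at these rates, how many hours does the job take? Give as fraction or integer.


Rate of A = 1/5 job per hour
Rate of B = 1/7 job per hour
Combined rate = 1/5 + 1/7
Find common denominator: (7 + 5)/(5*7) = 12/35
Combined rate = 12/35 job per hour
Time together = 1 / (12/35) = 35/12 hours

35/12


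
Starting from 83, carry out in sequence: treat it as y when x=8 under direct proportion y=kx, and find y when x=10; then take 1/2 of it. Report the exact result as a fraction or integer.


Start with 83.
Step 1: Direct prop: k = (83)/8; new y = k*10 = 83*10/8 = 415/4
Step 2: Take 1/2: 415/4 * 1/2 = 415/8
Final result = 415/8

415/8


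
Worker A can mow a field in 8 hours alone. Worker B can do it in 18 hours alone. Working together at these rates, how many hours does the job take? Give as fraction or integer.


Rate of A = 1/8 job per hour
Rate of B = 1/18 job per hour
Combined rate = 1/8 + 1/18
Find common denominator: (18 + 8)/(8*18) = 26/144
Combined rate = 13/72 job per hour
Time together = 1 / (13/72) = 72/13 hours

72/13


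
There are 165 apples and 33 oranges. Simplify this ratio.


Find GCD(165, 33)
GCD = 33
Divide both by 33: 165/33 = 5, 33/33 = 1
Simplified ratio = 5:1

5:1


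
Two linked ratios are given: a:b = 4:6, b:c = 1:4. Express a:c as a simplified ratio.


Given a:b = 4:6 and b:c = 1:4
Make b consistent. Multiply first ratio by 1: a:b = 4:6
Multiply second ratio by 6: b:c = 6:24
Now b = 6 in both, so a:b:c = 4:6:24
Therefore a:c = 4:24
Simplify by GCD: a:c = 1:6

1:6


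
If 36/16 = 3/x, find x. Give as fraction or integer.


Setting up: 36/16 = 3/x
Cross multiply: 36 * x = 16 * 3
36x = 48
x = 48/36
x = 4/3

4/3
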